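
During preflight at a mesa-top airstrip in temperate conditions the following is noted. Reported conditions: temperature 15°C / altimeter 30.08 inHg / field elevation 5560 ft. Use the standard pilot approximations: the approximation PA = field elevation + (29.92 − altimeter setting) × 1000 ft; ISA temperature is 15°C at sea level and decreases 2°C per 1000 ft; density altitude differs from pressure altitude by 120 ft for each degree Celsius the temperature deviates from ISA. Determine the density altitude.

6696 ft

Pressure altitude = 5560 + (29.92 − 30.08) × 1000 = 5560 + (-160) = 5400 ft.
ISA temperature at 5400 ft = 15 − 2 × (5400/1000) = 4.2°C.
ISA deviation = 15 − 4.2 = +10.8°C.
Density altitude = 5400 + 120 × (10.8) = 6696 ft.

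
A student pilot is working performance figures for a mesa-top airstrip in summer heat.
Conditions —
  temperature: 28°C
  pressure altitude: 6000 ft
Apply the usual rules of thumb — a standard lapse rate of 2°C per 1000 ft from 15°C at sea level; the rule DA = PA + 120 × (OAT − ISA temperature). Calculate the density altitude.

ISA temperature at 6000 ft = 15 − 2 × (6000/1000) = 3°C.
ISA deviation = 28 − 3 = +25°C.
Density altitude = 6000 + 120 × (25) = 6000 + (+3000) = 9000 ft.

9000 ft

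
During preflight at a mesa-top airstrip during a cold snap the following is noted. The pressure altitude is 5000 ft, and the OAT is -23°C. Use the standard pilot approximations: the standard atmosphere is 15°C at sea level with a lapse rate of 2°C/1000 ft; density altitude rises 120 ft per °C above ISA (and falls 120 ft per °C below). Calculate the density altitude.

1640 ft

ISA temperature at 5000 ft = 15 − 2 × (5000/1000) = 5°C.
ISA deviation = -23 − 5 = -28°C.
Density altitude = 5000 + 120 × (-28) = 5000 + (-3360) = 1640 ft.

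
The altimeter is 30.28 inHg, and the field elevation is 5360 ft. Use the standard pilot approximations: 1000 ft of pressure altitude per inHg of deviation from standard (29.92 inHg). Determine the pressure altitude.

5000 ft

Pressure correction = (29.92 − 30.28) × 1000 = -360 ft.
Pressure altitude = 5360 + (-360) = 5000 ft.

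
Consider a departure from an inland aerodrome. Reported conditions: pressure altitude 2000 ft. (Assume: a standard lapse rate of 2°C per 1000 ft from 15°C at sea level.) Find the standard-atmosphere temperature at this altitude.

11°C

ISA temperature = 15 − 2 × (2000/1000) = 15 − 4 = 11°C.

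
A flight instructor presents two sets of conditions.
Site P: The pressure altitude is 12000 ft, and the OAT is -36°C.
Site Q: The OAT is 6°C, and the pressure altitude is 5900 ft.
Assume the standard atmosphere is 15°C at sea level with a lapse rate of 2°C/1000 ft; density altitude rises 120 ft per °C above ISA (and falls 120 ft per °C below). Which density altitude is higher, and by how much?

Site P: ISA temp = -9°C, deviation -27°C, DA = 12000 + 120 × (-27) = 8760 ft.
Site Q: ISA temp = 3.2°C, deviation +2.8°C, DA = 5900 + 120 × 2.8 = 6236 ft.
Site P is higher by 8760 − 6236 = 2524 ft.

Site P by 2524 ft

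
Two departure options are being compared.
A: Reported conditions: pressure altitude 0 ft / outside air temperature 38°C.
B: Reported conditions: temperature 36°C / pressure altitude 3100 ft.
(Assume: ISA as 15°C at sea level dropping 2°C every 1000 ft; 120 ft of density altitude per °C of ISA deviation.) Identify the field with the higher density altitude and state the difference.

B by 3604 ft

A: ISA temp = 15°C, deviation +23°C, DA = 0 + 120 × 23 = 2760 ft.
B: ISA temp = 8.8°C, deviation +27.2°C, DA = 3100 + 120 × 27.2 = 6364 ft.
B is higher by 6364 − 2760 = 3604 ft.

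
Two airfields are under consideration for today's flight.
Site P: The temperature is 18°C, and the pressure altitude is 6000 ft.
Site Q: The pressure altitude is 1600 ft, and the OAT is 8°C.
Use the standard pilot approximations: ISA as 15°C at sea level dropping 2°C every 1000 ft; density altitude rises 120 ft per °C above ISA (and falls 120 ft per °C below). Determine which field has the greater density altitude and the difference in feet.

Site P by 6656 ft

Site P: ISA temp = 3°C, deviation +15°C, DA = 6000 + 120 × 15 = 7800 ft.
Site Q: ISA temp = 11.8°C, deviation -3.8°C, DA = 1600 + 120 × (-3.8) = 1144 ft.
Site P is higher by 7800 − 1144 = 6656 ft.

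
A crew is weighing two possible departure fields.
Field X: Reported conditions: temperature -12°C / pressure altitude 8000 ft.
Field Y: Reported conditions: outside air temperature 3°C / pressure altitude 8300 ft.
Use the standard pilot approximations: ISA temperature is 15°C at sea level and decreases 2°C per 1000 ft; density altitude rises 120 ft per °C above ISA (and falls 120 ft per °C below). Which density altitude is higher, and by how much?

Field X: ISA temp = -1°C, deviation -11°C, DA = 8000 + 120 × (-11) = 6680 ft.
Field Y: ISA temp = -1.6°C, deviation +4.6°C, DA = 8300 + 120 × 4.6 = 8852 ft.
Field Y is higher by 8852 − 6680 = 2172 ft.

Field Y by 2172 ft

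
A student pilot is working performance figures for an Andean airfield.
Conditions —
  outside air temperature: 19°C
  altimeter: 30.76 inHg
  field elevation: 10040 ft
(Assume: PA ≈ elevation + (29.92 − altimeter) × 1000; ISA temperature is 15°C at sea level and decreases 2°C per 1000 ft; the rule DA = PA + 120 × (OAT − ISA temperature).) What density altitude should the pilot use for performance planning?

11888 ft

Pressure altitude = 10040 + (29.92 − 30.76) × 1000 = 10040 + (-840) = 9200 ft.
ISA temperature at 9200 ft = 15 − 2 × (9200/1000) = -3.4°C.
ISA deviation = 19 − (-3.4) = +22.4°C.
Density altitude = 9200 + 120 × (22.4) = 11888 ft.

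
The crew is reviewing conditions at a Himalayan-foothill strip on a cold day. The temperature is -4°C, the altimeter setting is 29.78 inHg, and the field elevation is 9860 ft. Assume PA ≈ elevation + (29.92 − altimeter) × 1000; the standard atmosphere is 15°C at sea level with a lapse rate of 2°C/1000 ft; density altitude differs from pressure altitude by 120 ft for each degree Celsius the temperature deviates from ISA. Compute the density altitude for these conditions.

Pressure altitude = 9860 + (29.92 − 29.78) × 1000 = 9860 + (+140) = 10000 ft.
ISA temperature at 10000 ft = 15 − 2 × (10000/1000) = -5°C.
ISA deviation = -4 − (-5) = +1°C.
Density altitude = 10000 + 120 × (1) = 10120 ft.

10120 ft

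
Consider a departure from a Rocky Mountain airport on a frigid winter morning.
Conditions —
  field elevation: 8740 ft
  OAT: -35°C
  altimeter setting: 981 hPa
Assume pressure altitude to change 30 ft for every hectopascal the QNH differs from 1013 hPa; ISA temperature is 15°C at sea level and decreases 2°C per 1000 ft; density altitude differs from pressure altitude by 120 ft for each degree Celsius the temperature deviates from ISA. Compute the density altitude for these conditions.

Pressure altitude = 8740 + (1013 − 981) × 30 = 8740 + (+960) = 9700 ft.
ISA temperature at 9700 ft = 15 − 2 × (9700/1000) = -4.4°C.
ISA deviation = -35 − (-4.4) = -30.6°C.
Density altitude = 9700 + 120 × (-30.6) = 6028 ft.

6028 ft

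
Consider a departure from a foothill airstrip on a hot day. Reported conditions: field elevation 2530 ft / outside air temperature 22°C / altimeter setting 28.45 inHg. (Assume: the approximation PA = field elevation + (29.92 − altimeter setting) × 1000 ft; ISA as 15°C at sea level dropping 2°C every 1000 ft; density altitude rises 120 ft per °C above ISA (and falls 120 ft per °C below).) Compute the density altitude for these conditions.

Pressure altitude = 2530 + (29.92 − 28.45) × 1000 = 2530 + (+1470) = 4000 ft.
ISA temperature at 4000 ft = 15 − 2 × (4000/1000) = 7°C.
ISA deviation = 22 − 7 = +15°C.
Density altitude = 4000 + 120 × (15) = 5800 ft.

5800 ft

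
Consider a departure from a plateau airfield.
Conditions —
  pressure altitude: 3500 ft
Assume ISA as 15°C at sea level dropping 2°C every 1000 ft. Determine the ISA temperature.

8°C

ISA temperature = 15 − 2 × (3500/1000) = 15 − 7 = 8°C.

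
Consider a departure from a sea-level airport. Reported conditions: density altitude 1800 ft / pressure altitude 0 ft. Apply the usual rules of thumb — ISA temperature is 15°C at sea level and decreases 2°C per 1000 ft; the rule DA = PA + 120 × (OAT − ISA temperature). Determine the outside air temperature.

30°C

Density altitude − pressure altitude = 1800 − 0 = +1800 ft.
At 120 ft/°C that is an ISA deviation of 1800/120 = +15°C.
ISA temperature at 0 ft = 15 − 2 × (0/1000) = 15°C.
OAT = ISA + deviation = 15 + (+15) = 30°C.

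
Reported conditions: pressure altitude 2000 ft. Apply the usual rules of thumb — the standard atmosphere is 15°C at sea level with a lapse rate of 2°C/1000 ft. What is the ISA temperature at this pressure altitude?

ISA temperature = 15 − 2 × (2000/1000) = 15 − 4 = 11°C.

11°C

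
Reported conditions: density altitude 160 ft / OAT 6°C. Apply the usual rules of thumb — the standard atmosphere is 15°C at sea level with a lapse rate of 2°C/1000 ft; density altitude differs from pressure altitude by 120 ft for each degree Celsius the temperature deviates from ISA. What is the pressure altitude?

1000 ft

DA = PA + 120 × (OAT − (15 − 2·PA/1000)) = PA + 120·OAT − 1800 + 0.24·PA = 1.24·PA + 120·OAT − 1800.
So 1.24·PA = 160 − 120 × 6 + 1800 = 1240.
PA = 1240 / 1.24 = 1000 ft.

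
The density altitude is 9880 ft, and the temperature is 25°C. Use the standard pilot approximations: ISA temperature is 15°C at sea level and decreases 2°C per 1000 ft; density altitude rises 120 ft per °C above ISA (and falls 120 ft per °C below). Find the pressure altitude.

DA = PA + 120 × (OAT − (15 − 2·PA/1000)) = PA + 120·OAT − 1800 + 0.24·PA = 1.24·PA + 120·OAT − 1800.
So 1.24·PA = 9880 − 120 × 25 + 1800 = 8680.
PA = 8680 / 1.24 = 7000 ft.

7000 ft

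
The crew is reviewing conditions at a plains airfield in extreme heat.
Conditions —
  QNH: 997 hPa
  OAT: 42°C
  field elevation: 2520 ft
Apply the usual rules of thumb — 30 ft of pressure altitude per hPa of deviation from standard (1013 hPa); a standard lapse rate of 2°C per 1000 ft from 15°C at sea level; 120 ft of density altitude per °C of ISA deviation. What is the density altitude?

6960 ft

Pressure altitude = 2520 + (1013 − 997) × 30 = 2520 + (+480) = 3000 ft.
ISA temperature at 3000 ft = 15 − 2 × (3000/1000) = 9°C.
ISA deviation = 42 − 9 = +33°C.
Density altitude = 3000 + 120 × (33) = 6960 ft.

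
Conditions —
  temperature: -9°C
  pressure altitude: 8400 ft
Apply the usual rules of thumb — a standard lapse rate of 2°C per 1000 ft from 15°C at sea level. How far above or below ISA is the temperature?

ISA temperature at 8400 ft = 15 − 2 × (8400/1000) = -1.8°C.
Deviation = OAT − ISA = -9 − (-1.8) = -7.2°C.

ISA-7.2°C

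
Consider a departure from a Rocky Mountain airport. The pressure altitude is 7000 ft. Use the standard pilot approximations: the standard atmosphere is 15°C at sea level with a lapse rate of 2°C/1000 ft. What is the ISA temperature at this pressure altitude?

1°C

ISA temperature = 15 − 2 × (7000/1000) = 15 − 14 = 1°C.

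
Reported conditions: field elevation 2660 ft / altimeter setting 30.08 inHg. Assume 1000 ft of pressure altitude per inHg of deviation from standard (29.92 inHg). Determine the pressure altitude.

Pressure correction = (29.92 − 30.08) × 1000 = -160 ft.
Pressure altitude = 2660 + (-160) = 2500 ft.

2500 ft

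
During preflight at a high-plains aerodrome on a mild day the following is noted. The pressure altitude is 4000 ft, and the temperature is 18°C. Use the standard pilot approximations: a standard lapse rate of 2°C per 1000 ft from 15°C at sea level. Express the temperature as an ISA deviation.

ISA+11°C

ISA temperature at 4000 ft = 15 − 2 × (4000/1000) = 7°C.
Deviation = OAT − ISA = 18 − 7 = +11°C.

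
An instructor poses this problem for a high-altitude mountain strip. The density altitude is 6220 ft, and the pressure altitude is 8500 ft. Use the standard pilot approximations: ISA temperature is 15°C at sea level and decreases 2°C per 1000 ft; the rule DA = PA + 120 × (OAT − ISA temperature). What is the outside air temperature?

-21°C

Density altitude − pressure altitude = 6220 − 8500 = -2280 ft.
At 120 ft/°C that is an ISA deviation of -2280/120 = -19°C.
ISA temperature at 8500 ft = 15 − 2 × (8500/1000) = -2°C.
OAT = ISA + deviation = -2 + (-19) = -21°C.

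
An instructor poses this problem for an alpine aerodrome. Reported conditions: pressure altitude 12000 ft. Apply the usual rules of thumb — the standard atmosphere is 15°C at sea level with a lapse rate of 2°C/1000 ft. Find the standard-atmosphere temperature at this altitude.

-9°C

ISA temperature = 15 − 2 × (12000/1000) = 15 − 24 = -9°C.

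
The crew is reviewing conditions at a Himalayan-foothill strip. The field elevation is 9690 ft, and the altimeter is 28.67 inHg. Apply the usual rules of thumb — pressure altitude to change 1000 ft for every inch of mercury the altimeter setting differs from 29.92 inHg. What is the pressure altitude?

Pressure correction = (29.92 − 28.67) × 1000 = +1250 ft.
Pressure altitude = 9690 + (+1250) = 10940 ft.

10940 ft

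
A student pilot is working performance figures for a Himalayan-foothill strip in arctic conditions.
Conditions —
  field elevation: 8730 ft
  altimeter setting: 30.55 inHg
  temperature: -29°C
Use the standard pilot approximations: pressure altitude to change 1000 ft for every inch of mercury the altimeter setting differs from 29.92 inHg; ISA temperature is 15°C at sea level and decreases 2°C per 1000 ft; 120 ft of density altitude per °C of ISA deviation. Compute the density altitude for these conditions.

Pressure altitude = 8730 + (29.92 − 30.55) × 1000 = 8730 + (-630) = 8100 ft.
ISA temperature at 8100 ft = 15 − 2 × (8100/1000) = -1.2°C.
ISA deviation = -29 − (-1.2) = -27.8°C.
Density altitude = 8100 + 120 × (-27.8) = 4764 ft.

4764 ft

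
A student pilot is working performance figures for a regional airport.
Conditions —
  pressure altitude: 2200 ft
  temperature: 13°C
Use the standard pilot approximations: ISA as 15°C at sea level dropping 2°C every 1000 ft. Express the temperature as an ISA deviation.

ISA temperature at 2200 ft = 15 − 2 × (2200/1000) = 10.6°C.
Deviation = OAT − ISA = 13 − 10.6 = +2.4°C.

ISA+2.4°C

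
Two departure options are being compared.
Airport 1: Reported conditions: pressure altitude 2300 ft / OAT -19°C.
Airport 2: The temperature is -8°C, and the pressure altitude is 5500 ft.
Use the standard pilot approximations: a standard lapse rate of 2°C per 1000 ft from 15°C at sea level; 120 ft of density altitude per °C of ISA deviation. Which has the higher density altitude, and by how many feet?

Airport 1: ISA temp = 10.4°C, deviation -29.4°C, DA = 2300 + 120 × (-29.4) = -1228 ft.
Airport 2: ISA temp = 4°C, deviation -12°C, DA = 5500 + 120 × (-12) = 4060 ft.
Airport 2 is higher by 4060 − (-1228) = 5288 ft.

Airport 2 by 5288 ft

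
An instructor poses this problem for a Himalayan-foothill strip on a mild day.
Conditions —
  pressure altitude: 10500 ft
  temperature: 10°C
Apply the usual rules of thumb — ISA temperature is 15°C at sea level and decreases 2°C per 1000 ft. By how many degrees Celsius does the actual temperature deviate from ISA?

ISA temperature at 10500 ft = 15 − 2 × (10500/1000) = -6°C.
Deviation = OAT − ISA = 10 − (-6) = +16°C.

ISA+16°C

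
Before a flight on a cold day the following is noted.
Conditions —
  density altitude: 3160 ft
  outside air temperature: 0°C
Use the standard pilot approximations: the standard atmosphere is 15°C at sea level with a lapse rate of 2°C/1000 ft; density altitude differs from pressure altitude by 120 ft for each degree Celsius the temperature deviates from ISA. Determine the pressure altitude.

4000 ft

DA = PA + 120 × (OAT − (15 − 2·PA/1000)) = PA + 120·OAT − 1800 + 0.24·PA = 1.24·PA + 120·OAT − 1800.
So 1.24·PA = 3160 − 120 × 0 + 1800 = 4960.
PA = 4960 / 1.24 = 4000 ft.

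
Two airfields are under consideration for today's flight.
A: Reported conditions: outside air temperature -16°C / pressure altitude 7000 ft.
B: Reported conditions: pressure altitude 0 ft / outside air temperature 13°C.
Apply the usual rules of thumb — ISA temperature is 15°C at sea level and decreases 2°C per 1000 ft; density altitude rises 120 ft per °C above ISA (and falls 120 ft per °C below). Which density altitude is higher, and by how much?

A: ISA temp = 1°C, deviation -17°C, DA = 7000 + 120 × (-17) = 4960 ft.
B: ISA temp = 15°C, deviation -2°C, DA = 0 + 120 × (-2) = -240 ft.
A is higher by 4960 − (-240) = 5200 ft.

A by 5200 ft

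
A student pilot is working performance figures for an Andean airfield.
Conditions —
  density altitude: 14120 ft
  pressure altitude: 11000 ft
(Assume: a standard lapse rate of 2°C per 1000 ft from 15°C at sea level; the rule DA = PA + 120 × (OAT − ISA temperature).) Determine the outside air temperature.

Density altitude − pressure altitude = 14120 − 11000 = +3120 ft.
At 120 ft/°C that is an ISA deviation of 3120/120 = +26°C.
ISA temperature at 11000 ft = 15 − 2 × (11000/1000) = -7°C.
OAT = ISA + deviation = -7 + (+26) = 19°C.

19°C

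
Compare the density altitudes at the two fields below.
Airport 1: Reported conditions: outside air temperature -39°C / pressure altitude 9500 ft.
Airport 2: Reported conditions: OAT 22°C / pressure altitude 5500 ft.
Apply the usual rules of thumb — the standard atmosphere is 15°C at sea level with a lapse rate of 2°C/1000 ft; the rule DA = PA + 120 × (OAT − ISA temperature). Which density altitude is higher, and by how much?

Airport 2 by 2360 ft

Airport 1: ISA temp = -4°C, deviation -35°C, DA = 9500 + 120 × (-35) = 5300 ft.
Airport 2: ISA temp = 4°C, deviation +18°C, DA = 5500 + 120 × 18 = 7660 ft.
Airport 2 is higher by 7660 − 5300 = 2360 ft.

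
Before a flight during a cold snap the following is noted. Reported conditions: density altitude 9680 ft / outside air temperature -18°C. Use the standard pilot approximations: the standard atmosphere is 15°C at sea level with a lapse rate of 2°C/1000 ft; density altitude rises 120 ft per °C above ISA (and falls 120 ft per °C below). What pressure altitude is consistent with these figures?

DA = PA + 120 × (OAT − (15 − 2·PA/1000)) = PA + 120·OAT − 1800 + 0.24·PA = 1.24·PA + 120·OAT − 1800.
So 1.24·PA = 9680 − 120 × (-18) + 1800 = 13640.
PA = 13640 / 1.24 = 11000 ft.

11000 ft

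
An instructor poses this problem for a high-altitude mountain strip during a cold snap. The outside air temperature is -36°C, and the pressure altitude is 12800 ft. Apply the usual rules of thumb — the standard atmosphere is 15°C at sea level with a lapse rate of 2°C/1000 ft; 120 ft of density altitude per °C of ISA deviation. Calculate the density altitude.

9752 ft

ISA temperature at 12800 ft = 15 − 2 × (12800/1000) = -10.6°C.
ISA deviation = -36 − (-10.6) = -25.4°C.
Density altitude = 12800 + 120 × (-25.4) = 12800 + (-3048) = 9752 ft.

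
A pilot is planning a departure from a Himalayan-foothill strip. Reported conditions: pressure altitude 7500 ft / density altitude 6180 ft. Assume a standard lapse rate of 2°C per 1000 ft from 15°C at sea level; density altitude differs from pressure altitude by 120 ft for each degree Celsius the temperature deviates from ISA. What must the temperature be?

-11°C

Density altitude − pressure altitude = 6180 − 7500 = -1320 ft.
At 120 ft/°C that is an ISA deviation of -1320/120 = -11°C.
ISA temperature at 7500 ft = 15 − 2 × (7500/1000) = 0°C.
OAT = ISA + deviation = 0 + (-11) = -11°C.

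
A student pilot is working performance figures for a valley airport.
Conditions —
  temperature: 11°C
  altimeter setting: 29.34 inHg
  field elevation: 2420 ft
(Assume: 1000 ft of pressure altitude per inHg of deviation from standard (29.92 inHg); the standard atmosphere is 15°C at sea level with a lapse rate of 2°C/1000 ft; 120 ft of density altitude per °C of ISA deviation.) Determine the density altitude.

Pressure altitude = 2420 + (29.92 − 29.34) × 1000 = 2420 + (+580) = 3000 ft.
ISA temperature at 3000 ft = 15 − 2 × (3000/1000) = 9°C.
ISA deviation = 11 − 9 = +2°C.
Density altitude = 3000 + 120 × (2) = 3240 ft.

3240 ft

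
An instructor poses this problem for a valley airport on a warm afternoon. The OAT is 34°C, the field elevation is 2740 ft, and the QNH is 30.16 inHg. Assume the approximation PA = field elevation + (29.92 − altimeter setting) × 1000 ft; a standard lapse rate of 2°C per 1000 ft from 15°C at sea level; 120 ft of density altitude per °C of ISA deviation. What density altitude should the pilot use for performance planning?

5380 ft

Pressure altitude = 2740 + (29.92 − 30.16) × 1000 = 2740 + (-240) = 2500 ft.
ISA temperature at 2500 ft = 15 − 2 × (2500/1000) = 10°C.
ISA deviation = 34 − 10 = +24°C.
Density altitude = 2500 + 120 × (24) = 5380 ft.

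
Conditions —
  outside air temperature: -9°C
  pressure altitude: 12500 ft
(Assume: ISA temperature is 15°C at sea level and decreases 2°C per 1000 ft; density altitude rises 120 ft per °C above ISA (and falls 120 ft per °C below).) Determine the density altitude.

12620 ft

ISA temperature at 12500 ft = 15 − 2 × (12500/1000) = -10°C.
ISA deviation = -9 − (-10) = +1°C.
Density altitude = 12500 + 120 × (1) = 12500 + (+120) = 12620 ft.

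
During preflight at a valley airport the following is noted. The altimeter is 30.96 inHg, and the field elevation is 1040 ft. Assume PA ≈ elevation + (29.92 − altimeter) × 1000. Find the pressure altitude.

Pressure correction = (29.92 − 30.96) × 1000 = -1040 ft.
Pressure altitude = 1040 + (-1040) = 0 ft.

0 ft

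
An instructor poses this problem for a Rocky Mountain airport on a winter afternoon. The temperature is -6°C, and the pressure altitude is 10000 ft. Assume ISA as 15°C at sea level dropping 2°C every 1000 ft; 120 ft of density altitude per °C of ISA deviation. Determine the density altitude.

9880 ft

ISA temperature at 10000 ft = 15 − 2 × (10000/1000) = -5°C.
ISA deviation = -6 − (-5) = -1°C.
Density altitude = 10000 + 120 × (-1) = 10000 + (-120) = 9880 ft.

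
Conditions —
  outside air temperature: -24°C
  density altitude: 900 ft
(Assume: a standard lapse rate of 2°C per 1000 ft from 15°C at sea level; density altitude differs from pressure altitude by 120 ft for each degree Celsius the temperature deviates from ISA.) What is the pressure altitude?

4500 ft

DA = PA + 120 × (OAT − (15 − 2·PA/1000)) = PA + 120·OAT − 1800 + 0.24·PA = 1.24·PA + 120·OAT − 1800.
So 1.24·PA = 900 − 120 × (-24) + 1800 = 5580.
PA = 5580 / 1.24 = 4500 ft.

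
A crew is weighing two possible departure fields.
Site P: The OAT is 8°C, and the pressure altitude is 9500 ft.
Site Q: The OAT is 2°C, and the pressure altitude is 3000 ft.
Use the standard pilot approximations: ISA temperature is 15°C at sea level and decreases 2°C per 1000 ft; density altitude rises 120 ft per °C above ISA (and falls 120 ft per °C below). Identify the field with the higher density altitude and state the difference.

Site P: ISA temp = -4°C, deviation +12°C, DA = 9500 + 120 × 12 = 10940 ft.
Site Q: ISA temp = 9°C, deviation -7°C, DA = 3000 + 120 × (-7) = 2160 ft.
Site P is higher by 10940 − 2160 = 8780 ft.

Site P by 8780 ft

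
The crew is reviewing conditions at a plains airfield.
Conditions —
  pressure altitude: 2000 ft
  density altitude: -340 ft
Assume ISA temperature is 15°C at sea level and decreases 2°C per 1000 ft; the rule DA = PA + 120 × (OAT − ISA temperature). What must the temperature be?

-8.5°C

Density altitude − pressure altitude = -340 − 2000 = -2340 ft.
At 120 ft/°C that is an ISA deviation of -2340/120 = -19.5°C.
ISA temperature at 2000 ft = 15 − 2 × (2000/1000) = 11°C.
OAT = ISA + deviation = 11 + (-19.5) = -8.5°C.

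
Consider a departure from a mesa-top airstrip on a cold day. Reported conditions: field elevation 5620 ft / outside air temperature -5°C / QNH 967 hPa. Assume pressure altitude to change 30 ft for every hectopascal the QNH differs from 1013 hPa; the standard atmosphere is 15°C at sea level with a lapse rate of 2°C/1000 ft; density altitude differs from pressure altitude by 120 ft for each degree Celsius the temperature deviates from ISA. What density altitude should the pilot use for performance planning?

Pressure altitude = 5620 + (1013 − 967) × 30 = 5620 + (+1380) = 7000 ft.
ISA temperature at 7000 ft = 15 − 2 × (7000/1000) = 1°C.
ISA deviation = -5 − 1 = -6°C.
Density altitude = 7000 + 120 × (-6) = 6280 ft.

6280 ft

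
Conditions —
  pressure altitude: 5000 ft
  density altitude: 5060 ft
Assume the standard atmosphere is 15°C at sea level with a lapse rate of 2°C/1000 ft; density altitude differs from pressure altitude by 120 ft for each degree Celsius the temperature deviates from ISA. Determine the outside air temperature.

5.5°C

Density altitude − pressure altitude = 5060 − 5000 = +60 ft.
At 120 ft/°C that is an ISA deviation of 60/120 = +0.5°C.
ISA temperature at 5000 ft = 15 − 2 × (5000/1000) = 5°C.
OAT = ISA + deviation = 5 + (+0.5) = 5.5°C.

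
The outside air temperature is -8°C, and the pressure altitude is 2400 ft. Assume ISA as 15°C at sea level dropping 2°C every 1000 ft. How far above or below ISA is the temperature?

ISA temperature at 2400 ft = 15 − 2 × (2400/1000) = 10.2°C.
Deviation = OAT − ISA = -8 − 10.2 = -18.2°C.

ISA-18.2°C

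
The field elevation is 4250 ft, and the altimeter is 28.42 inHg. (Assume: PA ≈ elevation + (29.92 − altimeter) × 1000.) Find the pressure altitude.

Pressure correction = (29.92 − 28.42) × 1000 = +1500 ft.
Pressure altitude = 4250 + (+1500) = 5750 ft.

5750 ft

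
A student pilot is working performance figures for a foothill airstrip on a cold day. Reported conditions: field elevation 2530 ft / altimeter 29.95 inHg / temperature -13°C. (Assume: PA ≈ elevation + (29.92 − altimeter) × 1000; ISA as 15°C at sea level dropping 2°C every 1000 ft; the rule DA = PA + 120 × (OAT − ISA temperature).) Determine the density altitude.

Pressure altitude = 2530 + (29.92 − 29.95) × 1000 = 2530 + (-30) = 2500 ft.
ISA temperature at 2500 ft = 15 − 2 × (2500/1000) = 10°C.
ISA deviation = -13 − 10 = -23°C.
Density altitude = 2500 + 120 × (-23) = -260 ft.

-260 ft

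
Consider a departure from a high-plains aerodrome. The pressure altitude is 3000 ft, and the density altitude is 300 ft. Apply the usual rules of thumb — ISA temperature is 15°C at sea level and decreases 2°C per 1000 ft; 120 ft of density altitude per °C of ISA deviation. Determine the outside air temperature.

Density altitude − pressure altitude = 300 − 3000 = -2700 ft.
At 120 ft/°C that is an ISA deviation of -2700/120 = -22.5°C.
ISA temperature at 3000 ft = 15 − 2 × (3000/1000) = 9°C.
OAT = ISA + deviation = 9 + (-22.5) = -13.5°C.

-13.5°C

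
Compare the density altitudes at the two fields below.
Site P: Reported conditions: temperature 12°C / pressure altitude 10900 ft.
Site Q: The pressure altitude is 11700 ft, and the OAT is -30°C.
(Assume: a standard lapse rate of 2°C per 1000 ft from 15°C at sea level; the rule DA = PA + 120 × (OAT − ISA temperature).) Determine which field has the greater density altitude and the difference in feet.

Site P: ISA temp = -6.8°C, deviation +18.8°C, DA = 10900 + 120 × 18.8 = 13156 ft.
Site Q: ISA temp = -8.4°C, deviation -21.6°C, DA = 11700 + 120 × (-21.6) = 9108 ft.
Site P is higher by 13156 − 9108 = 4048 ft.

Site P by 4048 ft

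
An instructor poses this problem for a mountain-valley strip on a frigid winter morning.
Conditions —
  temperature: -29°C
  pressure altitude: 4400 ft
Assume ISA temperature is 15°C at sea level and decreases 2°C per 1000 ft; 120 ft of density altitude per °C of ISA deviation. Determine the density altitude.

ISA temperature at 4400 ft = 15 − 2 × (4400/1000) = 6.2°C.
ISA deviation = -29 − 6.2 = -35.2°C.
Density altitude = 4400 + 120 × (-35.2) = 4400 + (-4224) = 176 ft.

176 ft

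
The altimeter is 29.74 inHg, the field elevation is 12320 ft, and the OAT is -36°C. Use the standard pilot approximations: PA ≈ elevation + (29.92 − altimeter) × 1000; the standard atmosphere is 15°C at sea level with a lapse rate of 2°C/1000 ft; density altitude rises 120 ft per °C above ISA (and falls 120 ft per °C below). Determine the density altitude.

9380 ft

Pressure altitude = 12320 + (29.92 − 29.74) × 1000 = 12320 + (+180) = 12500 ft.
ISA temperature at 12500 ft = 15 − 2 × (12500/1000) = -10°C.
ISA deviation = -36 − (-10) = -26°C.
Density altitude = 12500 + 120 × (-26) = 9380 ft.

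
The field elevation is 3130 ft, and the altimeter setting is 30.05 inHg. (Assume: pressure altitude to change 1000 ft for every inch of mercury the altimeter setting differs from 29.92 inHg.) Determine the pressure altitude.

Pressure correction = (29.92 − 30.05) × 1000 = -130 ft.
Pressure altitude = 3130 + (-130) = 3000 ft.

3000 ft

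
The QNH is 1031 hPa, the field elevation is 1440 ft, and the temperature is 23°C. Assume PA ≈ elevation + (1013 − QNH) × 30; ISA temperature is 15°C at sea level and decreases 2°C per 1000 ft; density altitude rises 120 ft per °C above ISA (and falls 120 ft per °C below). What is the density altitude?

Pressure altitude = 1440 + (1013 − 1031) × 30 = 1440 + (-540) = 900 ft.
ISA temperature at 900 ft = 15 − 2 × (900/1000) = 13.2°C.
ISA deviation = 23 − 13.2 = +9.8°C.
Density altitude = 900 + 120 × (9.8) = 2076 ft.

2076 ft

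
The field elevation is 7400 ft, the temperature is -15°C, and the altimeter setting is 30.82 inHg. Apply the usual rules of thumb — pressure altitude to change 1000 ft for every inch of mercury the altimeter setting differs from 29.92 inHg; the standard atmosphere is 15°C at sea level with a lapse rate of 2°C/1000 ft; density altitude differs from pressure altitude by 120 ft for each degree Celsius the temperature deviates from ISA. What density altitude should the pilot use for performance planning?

Pressure altitude = 7400 + (29.92 − 30.82) × 1000 = 7400 + (-900) = 6500 ft.
ISA temperature at 6500 ft = 15 − 2 × (6500/1000) = 2°C.
ISA deviation = -15 − 2 = -17°C.
Density altitude = 6500 + 120 × (-17) = 4460 ft.

4460 ft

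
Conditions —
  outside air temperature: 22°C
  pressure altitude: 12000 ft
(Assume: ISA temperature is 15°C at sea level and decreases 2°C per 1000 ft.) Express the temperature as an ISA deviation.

ISA+31°C

ISA temperature at 12000 ft = 15 − 2 × (12000/1000) = -9°C.
Deviation = OAT − ISA = 22 − (-9) = +31°C.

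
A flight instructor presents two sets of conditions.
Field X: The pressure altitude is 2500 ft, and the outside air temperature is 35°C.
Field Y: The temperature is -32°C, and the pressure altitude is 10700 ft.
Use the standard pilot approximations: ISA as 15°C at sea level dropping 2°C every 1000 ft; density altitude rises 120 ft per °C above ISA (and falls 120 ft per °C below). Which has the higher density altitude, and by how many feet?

Field Y by 2128 ft

Field X: ISA temp = 10°C, deviation +25°C, DA = 2500 + 120 × 25 = 5500 ft.
Field Y: ISA temp = -6.4°C, deviation -25.6°C, DA = 10700 + 120 × (-25.6) = 7628 ft.
Field Y is higher by 7628 − 5500 = 2128 ft.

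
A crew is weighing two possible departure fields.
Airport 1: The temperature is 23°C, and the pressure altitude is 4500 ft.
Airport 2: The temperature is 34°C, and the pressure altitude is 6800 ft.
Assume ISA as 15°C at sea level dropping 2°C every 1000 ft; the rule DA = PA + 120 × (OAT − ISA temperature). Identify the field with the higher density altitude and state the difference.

Airport 2 by 4172 ft

Airport 1: ISA temp = 6°C, deviation +17°C, DA = 4500 + 120 × 17 = 6540 ft.
Airport 2: ISA temp = 1.4°C, deviation +32.6°C, DA = 6800 + 120 × 32.6 = 10712 ft.
Airport 2 is higher by 10712 − 6540 = 4172 ft.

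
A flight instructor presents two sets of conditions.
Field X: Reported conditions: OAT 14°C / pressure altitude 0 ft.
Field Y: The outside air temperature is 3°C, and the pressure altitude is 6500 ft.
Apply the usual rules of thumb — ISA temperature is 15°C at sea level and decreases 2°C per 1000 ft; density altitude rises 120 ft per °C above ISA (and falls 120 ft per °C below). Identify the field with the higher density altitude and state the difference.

Field Y by 6740 ft

Field X: ISA temp = 15°C, deviation -1°C, DA = 0 + 120 × (-1) = -120 ft.
Field Y: ISA temp = 2°C, deviation +1°C, DA = 6500 + 120 × 1 = 6620 ft.
Field Y is higher by 6620 − (-120) = 6740 ft.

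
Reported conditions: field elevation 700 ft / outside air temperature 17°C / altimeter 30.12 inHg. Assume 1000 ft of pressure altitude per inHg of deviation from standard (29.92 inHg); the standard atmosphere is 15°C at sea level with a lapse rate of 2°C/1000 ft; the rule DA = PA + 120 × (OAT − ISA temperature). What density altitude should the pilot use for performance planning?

Pressure altitude = 700 + (29.92 − 30.12) × 1000 = 700 + (-200) = 500 ft.
ISA temperature at 500 ft = 15 − 2 × (500/1000) = 14°C.
ISA deviation = 17 − 14 = +3°C.
Density altitude = 500 + 120 × (3) = 860 ft.

860 ft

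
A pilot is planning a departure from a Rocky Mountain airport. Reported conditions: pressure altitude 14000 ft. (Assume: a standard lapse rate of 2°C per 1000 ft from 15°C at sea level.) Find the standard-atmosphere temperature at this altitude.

ISA temperature = 15 − 2 × (14000/1000) = 15 − 28 = -13°C.

-13°C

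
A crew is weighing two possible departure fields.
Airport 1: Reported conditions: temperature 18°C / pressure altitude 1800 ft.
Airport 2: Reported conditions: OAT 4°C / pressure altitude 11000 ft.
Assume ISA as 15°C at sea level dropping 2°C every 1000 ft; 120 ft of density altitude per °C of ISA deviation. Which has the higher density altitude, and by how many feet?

Airport 2 by 9728 ft

Airport 1: ISA temp = 11.4°C, deviation +6.6°C, DA = 1800 + 120 × 6.6 = 2592 ft.
Airport 2: ISA temp = -7°C, deviation +11°C, DA = 11000 + 120 × 11 = 12320 ft.
Airport 2 is higher by 12320 − 2592 = 9728 ft.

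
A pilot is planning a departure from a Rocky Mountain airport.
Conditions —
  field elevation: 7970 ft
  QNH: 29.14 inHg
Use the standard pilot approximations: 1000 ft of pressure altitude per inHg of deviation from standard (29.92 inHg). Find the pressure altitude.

Pressure correction = (29.92 − 29.14) × 1000 = +780 ft.
Pressure altitude = 7970 + (+780) = 8750 ft.

8750 ft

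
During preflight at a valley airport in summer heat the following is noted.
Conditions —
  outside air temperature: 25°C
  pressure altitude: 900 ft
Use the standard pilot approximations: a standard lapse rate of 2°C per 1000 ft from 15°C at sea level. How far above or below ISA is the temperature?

ISA temperature at 900 ft = 15 − 2 × (900/1000) = 13.2°C.
Deviation = OAT − ISA = 25 − 13.2 = +11.8°C.

ISA+11.8°C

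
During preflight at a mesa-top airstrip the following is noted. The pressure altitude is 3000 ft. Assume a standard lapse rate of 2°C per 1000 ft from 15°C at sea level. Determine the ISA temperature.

ISA temperature = 15 − 2 × (3000/1000) = 15 − 6 = 9°C.

9°C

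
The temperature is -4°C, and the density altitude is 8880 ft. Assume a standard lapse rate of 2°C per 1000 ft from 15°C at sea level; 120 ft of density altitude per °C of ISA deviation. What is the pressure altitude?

9000 ft

DA = PA + 120 × (OAT − (15 − 2·PA/1000)) = PA + 120·OAT − 1800 + 0.24·PA = 1.24·PA + 120·OAT − 1800.
So 1.24·PA = 8880 − 120 × (-4) + 1800 = 11160.
PA = 11160 / 1.24 = 9000 ft.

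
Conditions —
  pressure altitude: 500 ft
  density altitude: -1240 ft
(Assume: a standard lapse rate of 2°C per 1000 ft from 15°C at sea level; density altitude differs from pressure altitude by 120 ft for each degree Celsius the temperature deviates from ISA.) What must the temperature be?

-0.5°C

Density altitude − pressure altitude = -1240 − 500 = -1740 ft.
At 120 ft/°C that is an ISA deviation of -1740/120 = -14.5°C.
ISA temperature at 500 ft = 15 − 2 × (500/1000) = 14°C.
OAT = ISA + deviation = 14 + (-14.5) = -0.5°C.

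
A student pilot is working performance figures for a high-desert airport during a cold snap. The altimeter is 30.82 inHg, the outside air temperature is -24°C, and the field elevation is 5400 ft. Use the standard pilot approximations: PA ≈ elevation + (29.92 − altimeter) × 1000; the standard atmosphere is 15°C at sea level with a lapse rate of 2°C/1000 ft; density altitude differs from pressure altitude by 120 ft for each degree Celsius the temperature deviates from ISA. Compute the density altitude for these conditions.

900 ft

Pressure altitude = 5400 + (29.92 − 30.82) × 1000 = 5400 + (-900) = 4500 ft.
ISA temperature at 4500 ft = 15 − 2 × (4500/1000) = 6°C.
ISA deviation = -24 − 6 = -30°C.
Density altitude = 4500 + 120 × (-30) = 900 ft.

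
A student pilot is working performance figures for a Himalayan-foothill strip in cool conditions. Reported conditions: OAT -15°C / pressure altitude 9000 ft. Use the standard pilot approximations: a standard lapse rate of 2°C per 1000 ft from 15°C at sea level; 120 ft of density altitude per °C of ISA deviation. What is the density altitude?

ISA temperature at 9000 ft = 15 − 2 × (9000/1000) = -3°C.
ISA deviation = -15 − (-3) = -12°C.
Density altitude = 9000 + 120 × (-12) = 9000 + (-1440) = 7560 ft.

7560 ft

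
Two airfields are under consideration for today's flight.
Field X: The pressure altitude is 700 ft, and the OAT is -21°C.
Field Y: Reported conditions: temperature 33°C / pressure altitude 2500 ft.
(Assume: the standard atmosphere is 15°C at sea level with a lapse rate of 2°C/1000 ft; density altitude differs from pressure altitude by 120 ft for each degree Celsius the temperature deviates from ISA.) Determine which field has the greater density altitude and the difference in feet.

Field Y by 8712 ft

Field X: ISA temp = 13.6°C, deviation -34.6°C, DA = 700 + 120 × (-34.6) = -3452 ft.
Field Y: ISA temp = 10°C, deviation +23°C, DA = 2500 + 120 × 23 = 5260 ft.
Field Y is higher by 5260 − (-3452) = 8712 ft.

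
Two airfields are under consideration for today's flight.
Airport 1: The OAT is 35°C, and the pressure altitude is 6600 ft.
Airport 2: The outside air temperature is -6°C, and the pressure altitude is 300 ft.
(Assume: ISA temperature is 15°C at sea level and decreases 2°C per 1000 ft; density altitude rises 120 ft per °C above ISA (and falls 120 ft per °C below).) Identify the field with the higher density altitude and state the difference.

Airport 1: ISA temp = 1.8°C, deviation +33.2°C, DA = 6600 + 120 × 33.2 = 10584 ft.
Airport 2: ISA temp = 14.4°C, deviation -20.4°C, DA = 300 + 120 × (-20.4) = -2148 ft.
Airport 1 is higher by 10584 − (-2148) = 12732 ft.

Airport 1 by 12732 ft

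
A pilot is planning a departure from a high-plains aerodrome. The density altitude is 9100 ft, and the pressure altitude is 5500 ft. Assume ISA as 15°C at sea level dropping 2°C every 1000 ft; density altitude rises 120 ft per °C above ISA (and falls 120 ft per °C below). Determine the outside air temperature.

Density altitude − pressure altitude = 9100 − 5500 = +3600 ft.
At 120 ft/°C that is an ISA deviation of 3600/120 = +30°C.
ISA temperature at 5500 ft = 15 − 2 × (5500/1000) = 4°C.
OAT = ISA + deviation = 4 + (+30) = 34°C.

34°C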